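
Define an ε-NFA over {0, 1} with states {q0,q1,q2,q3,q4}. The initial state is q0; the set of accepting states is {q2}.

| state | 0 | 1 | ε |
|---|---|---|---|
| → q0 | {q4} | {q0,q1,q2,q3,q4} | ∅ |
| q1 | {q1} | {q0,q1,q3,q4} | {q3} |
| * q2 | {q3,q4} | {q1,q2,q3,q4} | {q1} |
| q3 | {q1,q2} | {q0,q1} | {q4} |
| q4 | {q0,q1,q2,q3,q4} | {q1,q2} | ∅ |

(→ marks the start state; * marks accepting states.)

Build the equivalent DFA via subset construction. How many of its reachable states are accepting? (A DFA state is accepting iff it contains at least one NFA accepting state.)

2

Start state of the DFA: {q0} (ε-closure of the NFA start).
{q0} --0--> {q4}  [new]
{q0} --1--> {q0,q1,q2,q3,q4}  [new]
{q4} --0--> {q0,q1,q2,q3,q4}  [seen]
{q4} --1--> {q1,q2,q3,q4}  [new]
{q0,q1,q2,q3,q4} --0--> {q0,q1,q2,q3,q4}  [seen]
{q0,q1,q2,q3,q4} --1--> {q0,q1,q2,q3,q4}  [seen]
{q1,q2,q3,q4} --0--> {q0,q1,q2,q3,q4}  [seen]
{q1,q2,q3,q4} --1--> {q0,q1,q2,q3,q4}  [seen]
Reachable DFA states: {q0}, {q4}, {q0,q1,q2,q3,q4}, {q1,q2,q3,q4}.
Accepting DFA states (contain an NFA accepting state): {q0,q1,q2,q3,q4}, {q1,q2,q3,q4}.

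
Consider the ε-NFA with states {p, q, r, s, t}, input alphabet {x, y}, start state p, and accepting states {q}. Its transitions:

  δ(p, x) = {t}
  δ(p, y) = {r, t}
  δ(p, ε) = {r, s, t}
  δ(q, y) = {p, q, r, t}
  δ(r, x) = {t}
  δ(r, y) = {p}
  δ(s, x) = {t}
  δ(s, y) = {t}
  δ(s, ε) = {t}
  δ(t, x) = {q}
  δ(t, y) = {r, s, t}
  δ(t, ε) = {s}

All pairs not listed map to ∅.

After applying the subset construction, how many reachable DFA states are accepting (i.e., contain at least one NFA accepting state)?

Start state of the DFA: {p, r, s, t} (ε-closure of the NFA start).
{p, r, s, t} --x--> {q, s, t}  [new]
{p, r, s, t} --y--> {p, r, s, t}  [seen]
{q, s, t} --x--> {q, s, t}  [seen]
{q, s, t} --y--> {p, q, r, s, t}  [new]
{p, q, r, s, t} --x--> {q, s, t}  [seen]
{p, q, r, s, t} --y--> {p, q, r, s, t}  [seen]
Reachable DFA states: {p, r, s, t}, {q, s, t}, {p, q, r, s, t}.
Accepting DFA states (contain an NFA accepting state): {q, s, t}, {p, q, r, s, t}.

2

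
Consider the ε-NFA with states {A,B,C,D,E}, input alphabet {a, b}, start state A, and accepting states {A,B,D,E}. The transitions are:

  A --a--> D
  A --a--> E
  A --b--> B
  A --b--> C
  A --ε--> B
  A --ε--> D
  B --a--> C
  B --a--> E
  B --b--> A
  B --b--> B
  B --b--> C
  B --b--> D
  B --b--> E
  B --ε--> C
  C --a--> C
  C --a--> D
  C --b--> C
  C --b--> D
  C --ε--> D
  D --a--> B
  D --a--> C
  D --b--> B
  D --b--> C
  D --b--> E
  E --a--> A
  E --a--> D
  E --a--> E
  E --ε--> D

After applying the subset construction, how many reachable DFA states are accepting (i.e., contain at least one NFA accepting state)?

Start state of the DFA: {A,B,C,D} (ε-closure of the NFA start).
{A,B,C,D} --a--> {B,C,D,E}  [new]
{A,B,C,D} --b--> {A,B,C,D,E}  [new]
{B,C,D,E} --a--> {A,B,C,D,E}  [seen]
{B,C,D,E} --b--> {A,B,C,D,E}  [seen]
{A,B,C,D,E} --a--> {A,B,C,D,E}  [seen]
{A,B,C,D,E} --b--> {A,B,C,D,E}  [seen]
Reachable DFA states: {A,B,C,D}, {B,C,D,E}, {A,B,C,D,E}.
Accepting DFA states (contain an NFA accepting state): {A,B,C,D}, {B,C,D,E}, {A,B,C,D,E}.

3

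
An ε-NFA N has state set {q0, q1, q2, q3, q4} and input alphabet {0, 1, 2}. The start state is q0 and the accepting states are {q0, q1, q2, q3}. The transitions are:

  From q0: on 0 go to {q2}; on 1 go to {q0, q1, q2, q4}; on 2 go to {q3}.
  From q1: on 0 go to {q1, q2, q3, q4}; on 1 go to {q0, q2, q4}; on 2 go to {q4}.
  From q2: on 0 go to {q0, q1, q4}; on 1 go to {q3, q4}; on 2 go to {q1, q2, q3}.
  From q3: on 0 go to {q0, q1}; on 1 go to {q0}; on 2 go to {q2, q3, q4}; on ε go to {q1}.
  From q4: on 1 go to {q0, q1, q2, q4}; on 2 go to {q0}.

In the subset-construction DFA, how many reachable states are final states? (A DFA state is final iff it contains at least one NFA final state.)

12

Start state of the DFA: {q0} (ε-closure of the NFA start).
{q0} --0--> {q2}  [new]
{q0} --1--> {q0, q1, q2, q4}  [new]
{q0} --2--> {q1, q3}  [new]
{q2} --0--> {q0, q1, q4}  [new]
{q2} --1--> {q1, q3, q4}  [new]
{q2} --2--> {q1, q2, q3}  [new]
{q0, q1, q2, q4} --0--> {q0, q1, q2, q3, q4}  [new]
{q0, q1, q2, q4} --1--> {q0, q1, q2, q3, q4}  [seen]
{q0, q1, q2, q4} --2--> {q0, q1, q2, q3, q4}  [seen]
{q1, q3} --0--> {q0, q1, q2, q3, q4}  [seen]
{q1, q3} --1--> {q0, q2, q4}  [new]
{q1, q3} --2--> {q1, q2, q3, q4}  [new]
{q0, q1, q4} --0--> {q1, q2, q3, q4}  [seen]
{q0, q1, q4} --1--> {q0, q1, q2, q4}  [seen]
{q0, q1, q4} --2--> {q0, q1, q3, q4}  [new]
{q1, q3, q4} --0--> {q0, q1, q2, q3, q4}  [seen]
{q1, q3, q4} --1--> {q0, q1, q2, q4}  [seen]
{q1, q3, q4} --2--> {q0, q1, q2, q3, q4}  [seen]
{q1, q2, q3} --0--> {q0, q1, q2, q3, q4}  [seen]
{q1, q2, q3} --1--> {q0, q1, q2, q3, q4}  [seen]
{q1, q2, q3} --2--> {q1, q2, q3, q4}  [seen]
{q0, q1, q2, q3, q4} --0--> {q0, q1, q2, q3, q4}  [seen]
{q0, q1, q2, q3, q4} --1--> {q0, q1, q2, q3, q4}  [seen]
{q0, q1, q2, q3, q4} --2--> {q0, q1, q2, q3, q4}  [seen]
{q0, q2, q4} --0--> {q0, q1, q2, q4}  [seen]
{q0, q2, q4} --1--> {q0, q1, q2, q3, q4}  [seen]
{q0, q2, q4} --2--> {q0, q1, q2, q3}  [new]
{q1, q2, q3, q4} --0--> {q0, q1, q2, q3, q4}  [seen]
{q1, q2, q3, q4} --1--> {q0, q1, q2, q3, q4}  [seen]
{q1, q2, q3, q4} --2--> {q0, q1, q2, q3, q4}  [seen]
{q0, q1, q3, q4} --0--> {q0, q1, q2, q3, q4}  [seen]
{q0, q1, q3, q4} --1--> {q0, q1, q2, q4}  [seen]
{q0, q1, q3, q4} --2--> {q0, q1, q2, q3, q4}  [seen]
{q0, q1, q2, q3} --0--> {q0, q1, q2, q3, q4}  [seen]
{q0, q1, q2, q3} --1--> {q0, q1, q2, q3, q4}  [seen]
{q0, q1, q2, q3} --2--> {q1, q2, q3, q4}  [seen]
Reachable DFA states: {q0}, {q2}, {q0, q1, q2, q4}, {q1, q3}, {q0, q1, q4}, {q1, q3, q4}, {q1, q2, q3}, {q0, q1, q2, q3, q4}, {q0, q2, q4}, {q1, q2, q3, q4}, {q0, q1, q3, q4}, {q0, q1, q2, q3}.
Accepting DFA states (contain an NFA accepting state): {q0}, {q2}, {q0, q1, q2, q4}, {q1, q3}, {q0, q1, q4}, {q1, q3, q4}, {q1, q2, q3}, {q0, q1, q2, q3, q4}, {q0, q2, q4}, {q1, q2, q3, q4}, {q0, q1, q3, q4}, {q0, q1, q2, q3}.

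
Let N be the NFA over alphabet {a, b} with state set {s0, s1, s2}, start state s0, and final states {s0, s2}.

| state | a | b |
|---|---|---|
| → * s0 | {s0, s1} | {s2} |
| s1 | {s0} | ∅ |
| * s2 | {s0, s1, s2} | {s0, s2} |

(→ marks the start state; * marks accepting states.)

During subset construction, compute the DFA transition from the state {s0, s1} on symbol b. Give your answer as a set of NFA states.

δ(s0,b) = {s2}; δ(s1,b) = ∅.
Union: {s2}.

{s2}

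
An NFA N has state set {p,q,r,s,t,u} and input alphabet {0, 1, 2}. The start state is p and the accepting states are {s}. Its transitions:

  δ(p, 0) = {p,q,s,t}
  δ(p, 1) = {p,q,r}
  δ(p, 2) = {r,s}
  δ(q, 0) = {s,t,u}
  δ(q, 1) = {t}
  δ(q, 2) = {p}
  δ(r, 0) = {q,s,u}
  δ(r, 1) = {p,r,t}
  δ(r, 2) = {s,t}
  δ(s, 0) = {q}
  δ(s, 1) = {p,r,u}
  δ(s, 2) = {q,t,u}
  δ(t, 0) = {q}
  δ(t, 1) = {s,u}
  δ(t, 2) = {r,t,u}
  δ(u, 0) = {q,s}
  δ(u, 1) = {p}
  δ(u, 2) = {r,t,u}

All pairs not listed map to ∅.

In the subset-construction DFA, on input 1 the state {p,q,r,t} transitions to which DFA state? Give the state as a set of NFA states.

{p,q,r,s,t,u}

δ(p,1) = {p,q,r}; δ(q,1) = {t}; δ(r,1) = {p,r,t}; δ(t,1) = {s,u}.
Union: {p,q,r,s,t,u}.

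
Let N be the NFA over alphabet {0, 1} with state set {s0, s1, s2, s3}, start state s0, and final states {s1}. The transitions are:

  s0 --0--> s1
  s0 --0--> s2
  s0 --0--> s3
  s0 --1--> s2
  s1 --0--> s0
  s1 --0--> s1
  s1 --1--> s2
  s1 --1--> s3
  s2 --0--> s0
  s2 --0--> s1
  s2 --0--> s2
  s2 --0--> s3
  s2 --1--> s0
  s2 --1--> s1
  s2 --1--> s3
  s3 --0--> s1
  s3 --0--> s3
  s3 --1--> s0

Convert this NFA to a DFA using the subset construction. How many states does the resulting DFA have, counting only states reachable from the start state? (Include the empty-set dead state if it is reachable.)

Start state of the DFA: {s0}.
{s0} --0--> {s1, s2, s3}  [new]
{s0} --1--> {s2}  [new]
{s1, s2, s3} --0--> {s0, s1, s2, s3}  [new]
{s1, s2, s3} --1--> {s0, s1, s2, s3}  [seen]
{s2} --0--> {s0, s1, s2, s3}  [seen]
{s2} --1--> {s0, s1, s3}  [new]
{s0, s1, s2, s3} --0--> {s0, s1, s2, s3}  [seen]
{s0, s1, s2, s3} --1--> {s0, s1, s2, s3}  [seen]
{s0, s1, s3} --0--> {s0, s1, s2, s3}  [seen]
{s0, s1, s3} --1--> {s0, s2, s3}  [new]
{s0, s2, s3} --0--> {s0, s1, s2, s3}  [seen]
{s0, s2, s3} --1--> {s0, s1, s2, s3}  [seen]
Reachable DFA states: {s0}, {s1, s2, s3}, {s2}, {s0, s1, s2, s3}, {s0, s1, s3}, {s0, s2, s3}.

6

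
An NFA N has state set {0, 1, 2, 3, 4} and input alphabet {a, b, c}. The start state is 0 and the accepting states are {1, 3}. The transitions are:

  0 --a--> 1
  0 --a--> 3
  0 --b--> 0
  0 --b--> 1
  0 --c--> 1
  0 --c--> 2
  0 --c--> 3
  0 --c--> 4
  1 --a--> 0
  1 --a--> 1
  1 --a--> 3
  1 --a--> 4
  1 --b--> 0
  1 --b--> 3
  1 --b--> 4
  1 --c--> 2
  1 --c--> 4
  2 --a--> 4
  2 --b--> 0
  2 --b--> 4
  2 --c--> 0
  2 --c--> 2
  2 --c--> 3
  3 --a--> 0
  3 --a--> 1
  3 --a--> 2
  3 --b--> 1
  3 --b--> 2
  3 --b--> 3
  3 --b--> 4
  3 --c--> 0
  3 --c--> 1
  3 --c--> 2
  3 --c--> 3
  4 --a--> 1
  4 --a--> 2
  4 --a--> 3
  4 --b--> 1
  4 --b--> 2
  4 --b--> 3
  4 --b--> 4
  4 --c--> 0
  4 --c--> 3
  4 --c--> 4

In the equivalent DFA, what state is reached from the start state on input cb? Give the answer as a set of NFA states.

Start: {0}.
δ(0,c) = {1, 2, 3, 4}.
Union: {1, 2, 3, 4}.
After c: {1, 2, 3, 4}.
δ(1,b) = {0, 3, 4}; δ(2,b) = {0, 4}; δ(3,b) = {1, 2, 3, 4}; δ(4,b) = {1, 2, 3, 4}.
Union: {0, 1, 2, 3, 4}.
After b: {0, 1, 2, 3, 4}.

{0, 1, 2, 3, 4}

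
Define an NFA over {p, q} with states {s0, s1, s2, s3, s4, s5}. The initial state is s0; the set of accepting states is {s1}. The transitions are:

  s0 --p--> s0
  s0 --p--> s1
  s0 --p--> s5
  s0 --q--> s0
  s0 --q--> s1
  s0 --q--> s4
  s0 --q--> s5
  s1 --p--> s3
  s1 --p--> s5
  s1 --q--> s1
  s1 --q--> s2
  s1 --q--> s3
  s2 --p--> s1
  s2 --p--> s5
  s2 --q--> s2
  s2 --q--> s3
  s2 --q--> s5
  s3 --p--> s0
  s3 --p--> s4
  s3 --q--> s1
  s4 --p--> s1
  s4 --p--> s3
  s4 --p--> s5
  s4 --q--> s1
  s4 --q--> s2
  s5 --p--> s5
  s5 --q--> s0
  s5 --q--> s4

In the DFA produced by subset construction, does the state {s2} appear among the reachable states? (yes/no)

no

Start state of the DFA: {s0}.
{s0} --p--> {s0, s1, s5}  [new]
{s0} --q--> {s0, s1, s4, s5}  [new]
{s0, s1, s5} --p--> {s0, s1, s3, s5}  [new]
{s0, s1, s5} --q--> {s0, s1, s2, s3, s4, s5}  [new]
{s0, s1, s4, s5} --p--> {s0, s1, s3, s5}  [seen]
{s0, s1, s4, s5} --q--> {s0, s1, s2, s3, s4, s5}  [seen]
{s0, s1, s3, s5} --p--> {s0, s1, s3, s4, s5}  [new]
{s0, s1, s3, s5} --q--> {s0, s1, s2, s3, s4, s5}  [seen]
{s0, s1, s2, s3, s4, s5} --p--> {s0, s1, s3, s4, s5}  [seen]
{s0, s1, s2, s3, s4, s5} --q--> {s0, s1, s2, s3, s4, s5}  [seen]
{s0, s1, s3, s4, s5} --p--> {s0, s1, s3, s4, s5}  [seen]
{s0, s1, s3, s4, s5} --q--> {s0, s1, s2, s3, s4, s5}  [seen]
Reachable DFA states: {s0}, {s0, s1, s5}, {s0, s1, s4, s5}, {s0, s1, s3, s5}, {s0, s1, s2, s3, s4, s5}, {s0, s1, s3, s4, s5}.
{s2} is not among them.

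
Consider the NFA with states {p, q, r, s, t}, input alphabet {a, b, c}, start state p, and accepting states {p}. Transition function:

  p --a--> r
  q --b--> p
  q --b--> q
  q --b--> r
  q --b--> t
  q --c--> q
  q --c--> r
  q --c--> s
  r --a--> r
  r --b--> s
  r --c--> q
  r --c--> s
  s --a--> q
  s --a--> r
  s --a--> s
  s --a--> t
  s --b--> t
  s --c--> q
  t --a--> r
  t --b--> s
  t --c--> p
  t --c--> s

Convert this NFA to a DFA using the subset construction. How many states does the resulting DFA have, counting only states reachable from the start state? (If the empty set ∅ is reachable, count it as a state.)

Start state of the DFA: {p}.
{p} --a--> {r}  [new]
{p} --b--> ∅  [new]
{p} --c--> ∅  [seen]
{r} --a--> {r}  [seen]
{r} --b--> {s}  [new]
{r} --c--> {q, s}  [new]
∅ --a--> ∅  [seen]
∅ --b--> ∅  [seen]
∅ --c--> ∅  [seen]
{s} --a--> {q, r, s, t}  [new]
{s} --b--> {t}  [new]
{s} --c--> {q}  [new]
{q, s} --a--> {q, r, s, t}  [seen]
{q, s} --b--> {p, q, r, t}  [new]
{q, s} --c--> {q, r, s}  [new]
{q, r, s, t} --a--> {q, r, s, t}  [seen]
{q, r, s, t} --b--> {p, q, r, s, t}  [new]
{q, r, s, t} --c--> {p, q, r, s}  [new]
{t} --a--> {r}  [seen]
{t} --b--> {s}  [seen]
{t} --c--> {p, s}  [new]
{q} --a--> ∅  [seen]
{q} --b--> {p, q, r, t}  [seen]
{q} --c--> {q, r, s}  [seen]
{p, q, r, t} --a--> {r}  [seen]
{p, q, r, t} --b--> {p, q, r, s, t}  [seen]
{p, q, r, t} --c--> {p, q, r, s}  [seen]
{q, r, s} --a--> {q, r, s, t}  [seen]
{q, r, s} --b--> {p, q, r, s, t}  [seen]
{q, r, s} --c--> {q, r, s}  [seen]
{p, q, r, s, t} --a--> {q, r, s, t}  [seen]
{p, q, r, s, t} --b--> {p, q, r, s, t}  [seen]
{p, q, r, s, t} --c--> {p, q, r, s}  [seen]
{p, q, r, s} --a--> {q, r, s, t}  [seen]
{p, q, r, s} --b--> {p, q, r, s, t}  [seen]
{p, q, r, s} --c--> {q, r, s}  [seen]
{p, s} --a--> {q, r, s, t}  [seen]
{p, s} --b--> {t}  [seen]
{p, s} --c--> {q}  [seen]
Reachable DFA states: {p}, {r}, ∅, {s}, {q, s}, {q, r, s, t}, {t}, {q}, {p, q, r, t}, {q, r, s}, {p, q, r, s, t}, {p, q, r, s}, {p, s}.

13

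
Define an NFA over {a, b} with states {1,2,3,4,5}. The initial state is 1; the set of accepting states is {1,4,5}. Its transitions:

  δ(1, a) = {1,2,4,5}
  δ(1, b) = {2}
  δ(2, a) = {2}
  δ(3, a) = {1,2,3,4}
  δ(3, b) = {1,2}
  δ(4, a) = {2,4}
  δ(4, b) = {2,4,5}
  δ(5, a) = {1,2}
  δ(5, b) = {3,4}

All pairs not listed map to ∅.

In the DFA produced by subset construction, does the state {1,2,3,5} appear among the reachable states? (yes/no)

Start state of the DFA: {1}.
{1} --a--> {1,2,4,5}  [new]
{1} --b--> {2}  [new]
{1,2,4,5} --a--> {1,2,4,5}  [seen]
{1,2,4,5} --b--> {2,3,4,5}  [new]
{2} --a--> {2}  [seen]
{2} --b--> ∅  [new]
{2,3,4,5} --a--> {1,2,3,4}  [new]
{2,3,4,5} --b--> {1,2,3,4,5}  [new]
∅ --a--> ∅  [seen]
∅ --b--> ∅  [seen]
{1,2,3,4} --a--> {1,2,3,4,5}  [seen]
{1,2,3,4} --b--> {1,2,4,5}  [seen]
{1,2,3,4,5} --a--> {1,2,3,4,5}  [seen]
{1,2,3,4,5} --b--> {1,2,3,4,5}  [seen]
Reachable DFA states: {1}, {1,2,4,5}, {2}, {2,3,4,5}, ∅, {1,2,3,4}, {1,2,3,4,5}.
{1,2,3,5} is not among them.

no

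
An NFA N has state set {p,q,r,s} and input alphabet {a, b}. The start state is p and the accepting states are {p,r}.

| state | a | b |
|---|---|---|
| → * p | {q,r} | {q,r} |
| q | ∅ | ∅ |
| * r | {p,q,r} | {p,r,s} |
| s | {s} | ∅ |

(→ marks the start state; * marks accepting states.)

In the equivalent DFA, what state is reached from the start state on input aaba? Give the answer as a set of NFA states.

{p,q,r,s}

Start: {p}.
δ(p,a) = {q,r}.
Union: {q,r}.
After a: {q,r}.
δ(q,a) = ∅; δ(r,a) = {p,q,r}.
Union: {p,q,r}.
After a: {p,q,r}.
δ(p,b) = {q,r}; δ(q,b) = ∅; δ(r,b) = {p,r,s}.
Union: {p,q,r,s}.
After b: {p,q,r,s}.
δ(p,a) = {q,r}; δ(q,a) = ∅; δ(r,a) = {p,q,r}; δ(s,a) = {s}.
Union: {p,q,r,s}.
After a: {p,q,r,s}.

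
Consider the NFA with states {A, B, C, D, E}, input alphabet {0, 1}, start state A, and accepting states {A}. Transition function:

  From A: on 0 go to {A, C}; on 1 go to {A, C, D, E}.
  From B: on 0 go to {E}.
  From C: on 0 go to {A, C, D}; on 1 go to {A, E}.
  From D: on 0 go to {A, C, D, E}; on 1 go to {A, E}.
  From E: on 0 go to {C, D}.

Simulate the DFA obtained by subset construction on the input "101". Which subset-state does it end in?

{A, C, D, E}

Start: {A}.
δ(A,1) = {A, C, D, E}.
Union: {A, C, D, E}.
After 1: {A, C, D, E}.
δ(A,0) = {A, C}; δ(C,0) = {A, C, D}; δ(D,0) = {A, C, D, E}; δ(E,0) = {C, D}.
Union: {A, C, D, E}.
After 0: {A, C, D, E}.
δ(A,1) = {A, C, D, E}; δ(C,1) = {A, E}; δ(D,1) = {A, E}; δ(E,1) = ∅.
Union: {A, C, D, E}.
After 1: {A, C, D, E}.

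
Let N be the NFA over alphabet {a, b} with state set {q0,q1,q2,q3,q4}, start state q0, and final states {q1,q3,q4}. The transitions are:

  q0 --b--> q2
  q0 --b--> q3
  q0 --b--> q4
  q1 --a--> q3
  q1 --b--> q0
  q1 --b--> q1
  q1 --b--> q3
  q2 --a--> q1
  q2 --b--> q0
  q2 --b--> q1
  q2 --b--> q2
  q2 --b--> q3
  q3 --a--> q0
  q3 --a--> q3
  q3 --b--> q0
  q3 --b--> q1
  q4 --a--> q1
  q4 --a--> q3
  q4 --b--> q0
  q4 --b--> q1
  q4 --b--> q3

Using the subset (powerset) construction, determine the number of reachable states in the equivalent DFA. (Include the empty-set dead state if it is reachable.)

Start state of the DFA: {q0}.
{q0} --a--> ∅  [new]
{q0} --b--> {q2,q3,q4}  [new]
∅ --a--> ∅  [seen]
∅ --b--> ∅  [seen]
{q2,q3,q4} --a--> {q0,q1,q3}  [new]
{q2,q3,q4} --b--> {q0,q1,q2,q3}  [new]
{q0,q1,q3} --a--> {q0,q3}  [new]
{q0,q1,q3} --b--> {q0,q1,q2,q3,q4}  [new]
{q0,q1,q2,q3} --a--> {q0,q1,q3}  [seen]
{q0,q1,q2,q3} --b--> {q0,q1,q2,q3,q4}  [seen]
{q0,q3} --a--> {q0,q3}  [seen]
{q0,q3} --b--> {q0,q1,q2,q3,q4}  [seen]
{q0,q1,q2,q3,q4} --a--> {q0,q1,q3}  [seen]
{q0,q1,q2,q3,q4} --b--> {q0,q1,q2,q3,q4}  [seen]
Reachable DFA states: {q0}, ∅, {q2,q3,q4}, {q0,q1,q3}, {q0,q1,q2,q3}, {q0,q3}, {q0,q1,q2,q3,q4}.

7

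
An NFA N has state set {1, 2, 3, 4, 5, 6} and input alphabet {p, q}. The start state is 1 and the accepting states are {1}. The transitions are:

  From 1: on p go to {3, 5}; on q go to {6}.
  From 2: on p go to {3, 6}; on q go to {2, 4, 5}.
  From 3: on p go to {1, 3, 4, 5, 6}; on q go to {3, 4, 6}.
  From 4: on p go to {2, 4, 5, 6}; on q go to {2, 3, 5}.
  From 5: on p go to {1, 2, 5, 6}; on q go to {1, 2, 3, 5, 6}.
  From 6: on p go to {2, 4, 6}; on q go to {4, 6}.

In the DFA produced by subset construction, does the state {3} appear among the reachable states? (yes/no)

no

Start state of the DFA: {1}.
{1} --p--> {3, 5}  [new]
{1} --q--> {6}  [new]
{3, 5} --p--> {1, 2, 3, 4, 5, 6}  [new]
{3, 5} --q--> {1, 2, 3, 4, 5, 6}  [seen]
{6} --p--> {2, 4, 6}  [new]
{6} --q--> {4, 6}  [new]
{1, 2, 3, 4, 5, 6} --p--> {1, 2, 3, 4, 5, 6}  [seen]
{1, 2, 3, 4, 5, 6} --q--> {1, 2, 3, 4, 5, 6}  [seen]
{2, 4, 6} --p--> {2, 3, 4, 5, 6}  [new]
{2, 4, 6} --q--> {2, 3, 4, 5, 6}  [seen]
{4, 6} --p--> {2, 4, 5, 6}  [new]
{4, 6} --q--> {2, 3, 4, 5, 6}  [seen]
{2, 3, 4, 5, 6} --p--> {1, 2, 3, 4, 5, 6}  [seen]
{2, 3, 4, 5, 6} --q--> {1, 2, 3, 4, 5, 6}  [seen]
{2, 4, 5, 6} --p--> {1, 2, 3, 4, 5, 6}  [seen]
{2, 4, 5, 6} --q--> {1, 2, 3, 4, 5, 6}  [seen]
Reachable DFA states: {1}, {3, 5}, {6}, {1, 2, 3, 4, 5, 6}, {2, 4, 6}, {4, 6}, {2, 3, 4, 5, 6}, {2, 4, 5, 6}.
{3} is not among them.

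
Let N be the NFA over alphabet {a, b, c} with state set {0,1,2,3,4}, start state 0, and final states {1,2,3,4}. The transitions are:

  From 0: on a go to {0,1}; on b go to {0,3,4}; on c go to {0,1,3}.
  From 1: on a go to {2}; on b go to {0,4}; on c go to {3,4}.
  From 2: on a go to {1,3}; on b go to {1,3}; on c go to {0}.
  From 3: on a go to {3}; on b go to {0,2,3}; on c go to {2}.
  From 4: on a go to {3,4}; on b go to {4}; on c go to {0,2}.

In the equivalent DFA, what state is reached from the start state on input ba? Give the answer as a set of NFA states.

Start: {0}.
δ(0,b) = {0,3,4}.
Union: {0,3,4}.
After b: {0,3,4}.
δ(0,a) = {0,1}; δ(3,a) = {3}; δ(4,a) = {3,4}.
Union: {0,1,3,4}.
After a: {0,1,3,4}.

{0,1,3,4}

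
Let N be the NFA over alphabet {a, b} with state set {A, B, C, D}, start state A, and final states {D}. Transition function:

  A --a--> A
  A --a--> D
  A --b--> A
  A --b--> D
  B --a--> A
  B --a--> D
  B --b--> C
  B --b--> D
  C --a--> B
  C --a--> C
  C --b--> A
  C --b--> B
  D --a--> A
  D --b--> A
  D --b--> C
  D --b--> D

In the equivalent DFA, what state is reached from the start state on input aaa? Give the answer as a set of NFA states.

{A, D}

Start: {A}.
δ(A,a) = {A, D}.
Union: {A, D}.
After a: {A, D}.
δ(A,a) = {A, D}; δ(D,a) = {A}.
Union: {A, D}.
After a: {A, D}.
δ(A,a) = {A, D}; δ(D,a) = {A}.
Union: {A, D}.
After a: {A, D}.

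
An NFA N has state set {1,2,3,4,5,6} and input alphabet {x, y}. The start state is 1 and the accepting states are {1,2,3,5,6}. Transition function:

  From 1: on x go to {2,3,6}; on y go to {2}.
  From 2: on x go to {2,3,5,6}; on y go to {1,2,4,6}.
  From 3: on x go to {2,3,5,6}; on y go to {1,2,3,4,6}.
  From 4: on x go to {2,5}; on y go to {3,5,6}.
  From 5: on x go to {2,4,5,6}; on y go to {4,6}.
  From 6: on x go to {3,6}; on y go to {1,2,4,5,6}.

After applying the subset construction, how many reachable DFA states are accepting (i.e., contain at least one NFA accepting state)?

7

Start state of the DFA: {1}.
{1} --x--> {2,3,6}  [new]
{1} --y--> {2}  [new]
{2,3,6} --x--> {2,3,5,6}  [new]
{2,3,6} --y--> {1,2,3,4,5,6}  [new]
{2} --x--> {2,3,5,6}  [seen]
{2} --y--> {1,2,4,6}  [new]
{2,3,5,6} --x--> {2,3,4,5,6}  [new]
{2,3,5,6} --y--> {1,2,3,4,5,6}  [seen]
{1,2,3,4,5,6} --x--> {2,3,4,5,6}  [seen]
{1,2,3,4,5,6} --y--> {1,2,3,4,5,6}  [seen]
{1,2,4,6} --x--> {2,3,5,6}  [seen]
{1,2,4,6} --y--> {1,2,3,4,5,6}  [seen]
{2,3,4,5,6} --x--> {2,3,4,5,6}  [seen]
{2,3,4,5,6} --y--> {1,2,3,4,5,6}  [seen]
Reachable DFA states: {1}, {2,3,6}, {2}, {2,3,5,6}, {1,2,3,4,5,6}, {1,2,4,6}, {2,3,4,5,6}.
Accepting DFA states (contain an NFA accepting state): {1}, {2,3,6}, {2}, {2,3,5,6}, {1,2,3,4,5,6}, {1,2,4,6}, {2,3,4,5,6}.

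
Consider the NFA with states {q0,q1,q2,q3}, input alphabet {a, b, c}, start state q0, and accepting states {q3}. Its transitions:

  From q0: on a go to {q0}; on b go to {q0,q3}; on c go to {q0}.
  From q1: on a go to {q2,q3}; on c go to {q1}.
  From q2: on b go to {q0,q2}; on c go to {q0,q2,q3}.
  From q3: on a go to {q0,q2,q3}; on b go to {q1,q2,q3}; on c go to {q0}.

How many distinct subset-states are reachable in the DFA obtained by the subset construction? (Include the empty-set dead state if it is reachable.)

Start state of the DFA: {q0}.
{q0} --a--> {q0}  [seen]
{q0} --b--> {q0,q3}  [new]
{q0} --c--> {q0}  [seen]
{q0,q3} --a--> {q0,q2,q3}  [new]
{q0,q3} --b--> {q0,q1,q2,q3}  [new]
{q0,q3} --c--> {q0}  [seen]
{q0,q2,q3} --a--> {q0,q2,q3}  [seen]
{q0,q2,q3} --b--> {q0,q1,q2,q3}  [seen]
{q0,q2,q3} --c--> {q0,q2,q3}  [seen]
{q0,q1,q2,q3} --a--> {q0,q2,q3}  [seen]
{q0,q1,q2,q3} --b--> {q0,q1,q2,q3}  [seen]
{q0,q1,q2,q3} --c--> {q0,q1,q2,q3}  [seen]
Reachable DFA states: {q0}, {q0,q3}, {q0,q2,q3}, {q0,q1,q2,q3}.

4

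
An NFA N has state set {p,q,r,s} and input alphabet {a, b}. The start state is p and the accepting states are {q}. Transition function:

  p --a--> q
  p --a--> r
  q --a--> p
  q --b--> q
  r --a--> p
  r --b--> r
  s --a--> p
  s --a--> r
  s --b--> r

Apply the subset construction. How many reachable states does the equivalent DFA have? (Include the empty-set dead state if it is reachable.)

Start state of the DFA: {p}.
{p} --a--> {q,r}  [new]
{p} --b--> ∅  [new]
{q,r} --a--> {p}  [seen]
{q,r} --b--> {q,r}  [seen]
∅ --a--> ∅  [seen]
∅ --b--> ∅  [seen]
Reachable DFA states: {p}, {q,r}, ∅.

3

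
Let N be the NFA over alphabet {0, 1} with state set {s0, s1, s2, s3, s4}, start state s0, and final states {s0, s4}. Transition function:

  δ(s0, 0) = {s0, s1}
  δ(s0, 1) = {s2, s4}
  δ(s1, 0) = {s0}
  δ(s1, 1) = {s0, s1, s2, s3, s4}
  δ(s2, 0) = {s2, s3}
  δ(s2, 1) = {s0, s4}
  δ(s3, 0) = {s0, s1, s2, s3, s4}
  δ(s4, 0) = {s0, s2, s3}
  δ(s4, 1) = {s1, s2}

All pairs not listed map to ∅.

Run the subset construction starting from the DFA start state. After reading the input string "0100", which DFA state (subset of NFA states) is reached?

{s0, s1, s2, s3, s4}

Start: {s0}.
δ(s0,0) = {s0, s1}.
Union: {s0, s1}.
After 0: {s0, s1}.
δ(s0,1) = {s2, s4}; δ(s1,1) = {s0, s1, s2, s3, s4}.
Union: {s0, s1, s2, s3, s4}.
After 1: {s0, s1, s2, s3, s4}.
δ(s0,0) = {s0, s1}; δ(s1,0) = {s0}; δ(s2,0) = {s2, s3}; δ(s3,0) = {s0, s1, s2, s3, s4}; δ(s4,0) = {s0, s2, s3}.
Union: {s0, s1, s2, s3, s4}.
After 0: {s0, s1, s2, s3, s4}.
δ(s0,0) = {s0, s1}; δ(s1,0) = {s0}; δ(s2,0) = {s2, s3}; δ(s3,0) = {s0, s1, s2, s3, s4}; δ(s4,0) = {s0, s2, s3}.
Union: {s0, s1, s2, s3, s4}.
After 0: {s0, s1, s2, s3, s4}.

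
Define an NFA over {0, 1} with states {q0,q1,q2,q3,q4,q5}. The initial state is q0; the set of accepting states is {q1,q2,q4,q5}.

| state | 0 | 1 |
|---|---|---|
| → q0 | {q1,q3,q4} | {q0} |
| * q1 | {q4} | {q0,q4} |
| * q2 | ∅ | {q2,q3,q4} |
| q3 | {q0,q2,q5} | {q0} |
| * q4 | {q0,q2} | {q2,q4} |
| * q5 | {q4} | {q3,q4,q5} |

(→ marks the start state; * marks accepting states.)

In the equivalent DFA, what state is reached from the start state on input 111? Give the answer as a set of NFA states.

{q0}

Start: {q0}.
δ(q0,1) = {q0}.
Union: {q0}.
After 1: {q0}.
δ(q0,1) = {q0}.
Union: {q0}.
After 1: {q0}.
δ(q0,1) = {q0}.
Union: {q0}.
After 1: {q0}.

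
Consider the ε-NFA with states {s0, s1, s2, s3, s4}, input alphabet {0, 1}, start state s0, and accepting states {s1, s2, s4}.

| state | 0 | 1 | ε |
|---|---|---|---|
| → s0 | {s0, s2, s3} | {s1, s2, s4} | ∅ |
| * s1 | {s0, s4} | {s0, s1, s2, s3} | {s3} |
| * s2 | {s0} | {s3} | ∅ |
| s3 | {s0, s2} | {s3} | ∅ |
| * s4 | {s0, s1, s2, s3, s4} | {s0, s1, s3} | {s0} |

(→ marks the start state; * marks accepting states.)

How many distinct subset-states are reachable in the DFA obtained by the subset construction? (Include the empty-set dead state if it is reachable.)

Start state of the DFA: {s0} (ε-closure of the NFA start).
{s0} --0--> {s0, s2, s3}  [new]
{s0} --1--> {s0, s1, s2, s3, s4}  [new]
{s0, s2, s3} --0--> {s0, s2, s3}  [seen]
{s0, s2, s3} --1--> {s0, s1, s2, s3, s4}  [seen]
{s0, s1, s2, s3, s4} --0--> {s0, s1, s2, s3, s4}  [seen]
{s0, s1, s2, s3, s4} --1--> {s0, s1, s2, s3, s4}  [seen]
Reachable DFA states: {s0}, {s0, s2, s3}, {s0, s1, s2, s3, s4}.

3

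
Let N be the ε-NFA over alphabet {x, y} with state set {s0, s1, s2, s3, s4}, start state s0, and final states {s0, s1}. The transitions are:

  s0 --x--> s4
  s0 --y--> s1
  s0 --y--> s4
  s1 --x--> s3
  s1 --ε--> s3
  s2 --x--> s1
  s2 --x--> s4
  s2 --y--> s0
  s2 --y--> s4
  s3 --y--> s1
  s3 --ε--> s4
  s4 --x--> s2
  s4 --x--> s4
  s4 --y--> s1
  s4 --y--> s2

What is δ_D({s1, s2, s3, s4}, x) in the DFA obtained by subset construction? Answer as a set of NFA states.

δ(s1,x) = {s3}; δ(s2,x) = {s1, s4}; δ(s3,x) = ∅; δ(s4,x) = {s2, s4}.
Union: {s1, s2, s3, s4}.

{s1, s2, s3, s4}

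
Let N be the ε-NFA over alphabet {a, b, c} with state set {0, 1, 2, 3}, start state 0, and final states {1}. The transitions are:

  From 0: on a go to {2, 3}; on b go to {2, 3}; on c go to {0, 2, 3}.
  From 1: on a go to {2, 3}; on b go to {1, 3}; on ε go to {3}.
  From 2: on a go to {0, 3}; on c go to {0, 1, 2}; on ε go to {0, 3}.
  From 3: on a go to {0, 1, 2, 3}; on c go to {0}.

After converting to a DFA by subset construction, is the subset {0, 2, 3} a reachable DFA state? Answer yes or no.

yes

Start state of the DFA: {0} (ε-closure of the NFA start).
{0} --a--> {0, 2, 3}  [new]
{0} --b--> {0, 2, 3}  [seen]
{0} --c--> {0, 2, 3}  [seen]
{0, 2, 3} --a--> {0, 1, 2, 3}  [new]
{0, 2, 3} --b--> {0, 2, 3}  [seen]
{0, 2, 3} --c--> {0, 1, 2, 3}  [seen]
{0, 1, 2, 3} --a--> {0, 1, 2, 3}  [seen]
{0, 1, 2, 3} --b--> {0, 1, 2, 3}  [seen]
{0, 1, 2, 3} --c--> {0, 1, 2, 3}  [seen]
Reachable DFA states: {0}, {0, 2, 3}, {0, 1, 2, 3}.
{0, 2, 3} is among them.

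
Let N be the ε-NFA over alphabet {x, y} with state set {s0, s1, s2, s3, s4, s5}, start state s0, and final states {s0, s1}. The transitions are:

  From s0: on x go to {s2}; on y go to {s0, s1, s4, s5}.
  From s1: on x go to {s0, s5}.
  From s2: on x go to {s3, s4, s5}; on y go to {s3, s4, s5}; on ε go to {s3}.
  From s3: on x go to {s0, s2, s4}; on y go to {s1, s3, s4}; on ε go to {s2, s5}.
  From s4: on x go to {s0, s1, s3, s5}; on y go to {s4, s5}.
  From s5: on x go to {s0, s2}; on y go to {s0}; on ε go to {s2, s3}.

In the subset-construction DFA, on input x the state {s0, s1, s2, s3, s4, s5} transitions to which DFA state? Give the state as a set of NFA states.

{s0, s1, s2, s3, s4, s5}

δ(s0,x) = {s2}; δ(s1,x) = {s0, s5}; δ(s2,x) = {s3, s4, s5}; δ(s3,x) = {s0, s2, s4}; δ(s4,x) = {s0, s1, s3, s5}; δ(s5,x) = {s0, s2}.
Union: {s0, s1, s2, s3, s4, s5}.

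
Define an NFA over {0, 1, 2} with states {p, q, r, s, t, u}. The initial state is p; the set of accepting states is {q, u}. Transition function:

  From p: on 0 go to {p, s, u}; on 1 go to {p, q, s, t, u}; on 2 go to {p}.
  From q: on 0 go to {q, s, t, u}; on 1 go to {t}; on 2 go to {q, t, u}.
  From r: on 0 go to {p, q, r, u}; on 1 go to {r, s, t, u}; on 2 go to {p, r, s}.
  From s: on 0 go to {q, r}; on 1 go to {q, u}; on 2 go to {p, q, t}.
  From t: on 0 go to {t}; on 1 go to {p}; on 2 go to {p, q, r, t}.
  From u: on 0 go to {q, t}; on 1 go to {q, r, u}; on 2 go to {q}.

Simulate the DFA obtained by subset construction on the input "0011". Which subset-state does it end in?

{p, q, r, s, t, u}

Start: {p}.
δ(p,0) = {p, s, u}.
Union: {p, s, u}.
After 0: {p, s, u}.
δ(p,0) = {p, s, u}; δ(s,0) = {q, r}; δ(u,0) = {q, t}.
Union: {p, q, r, s, t, u}.
After 0: {p, q, r, s, t, u}.
δ(p,1) = {p, q, s, t, u}; δ(q,1) = {t}; δ(r,1) = {r, s, t, u}; δ(s,1) = {q, u}; δ(t,1) = {p}; δ(u,1) = {q, r, u}.
Union: {p, q, r, s, t, u}.
After 1: {p, q, r, s, t, u}.
δ(p,1) = {p, q, s, t, u}; δ(q,1) = {t}; δ(r,1) = {r, s, t, u}; δ(s,1) = {q, u}; δ(t,1) = {p}; δ(u,1) = {q, r, u}.
Union: {p, q, r, s, t, u}.
After 1: {p, q, r, s, t, u}.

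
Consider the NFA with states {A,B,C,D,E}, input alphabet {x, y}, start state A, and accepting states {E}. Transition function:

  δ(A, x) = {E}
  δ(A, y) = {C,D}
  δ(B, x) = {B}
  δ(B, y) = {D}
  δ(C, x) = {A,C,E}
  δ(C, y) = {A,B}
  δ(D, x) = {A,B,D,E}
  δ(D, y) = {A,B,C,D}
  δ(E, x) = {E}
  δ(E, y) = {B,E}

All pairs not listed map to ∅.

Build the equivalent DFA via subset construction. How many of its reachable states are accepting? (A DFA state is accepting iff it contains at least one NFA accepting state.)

Start state of the DFA: {A}.
{A} --x--> {E}  [new]
{A} --y--> {C,D}  [new]
{E} --x--> {E}  [seen]
{E} --y--> {B,E}  [new]
{C,D} --x--> {A,B,C,D,E}  [new]
{C,D} --y--> {A,B,C,D}  [new]
{B,E} --x--> {B,E}  [seen]
{B,E} --y--> {B,D,E}  [new]
{A,B,C,D,E} --x--> {A,B,C,D,E}  [seen]
{A,B,C,D,E} --y--> {A,B,C,D,E}  [seen]
{A,B,C,D} --x--> {A,B,C,D,E}  [seen]
{A,B,C,D} --y--> {A,B,C,D}  [seen]
{B,D,E} --x--> {A,B,D,E}  [new]
{B,D,E} --y--> {A,B,C,D,E}  [seen]
{A,B,D,E} --x--> {A,B,D,E}  [seen]
{A,B,D,E} --y--> {A,B,C,D,E}  [seen]
Reachable DFA states: {A}, {E}, {C,D}, {B,E}, {A,B,C,D,E}, {A,B,C,D}, {B,D,E}, {A,B,D,E}.
Accepting DFA states (contain an NFA accepting state): {E}, {B,E}, {A,B,C,D,E}, {B,D,E}, {A,B,D,E}.

5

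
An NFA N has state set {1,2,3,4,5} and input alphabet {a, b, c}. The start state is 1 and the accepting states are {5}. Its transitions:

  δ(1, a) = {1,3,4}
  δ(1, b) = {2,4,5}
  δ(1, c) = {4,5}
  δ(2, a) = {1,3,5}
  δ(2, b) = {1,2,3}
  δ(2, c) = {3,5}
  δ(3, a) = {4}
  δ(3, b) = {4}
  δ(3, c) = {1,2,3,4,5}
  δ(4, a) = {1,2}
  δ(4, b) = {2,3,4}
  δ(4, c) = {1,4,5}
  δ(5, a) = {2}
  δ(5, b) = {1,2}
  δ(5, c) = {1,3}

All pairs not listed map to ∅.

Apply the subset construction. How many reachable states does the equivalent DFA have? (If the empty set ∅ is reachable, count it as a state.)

Start state of the DFA: {1}.
{1} --a--> {1,3,4}  [new]
{1} --b--> {2,4,5}  [new]
{1} --c--> {4,5}  [new]
{1,3,4} --a--> {1,2,3,4}  [new]
{1,3,4} --b--> {2,3,4,5}  [new]
{1,3,4} --c--> {1,2,3,4,5}  [new]
{2,4,5} --a--> {1,2,3,5}  [new]
{2,4,5} --b--> {1,2,3,4}  [seen]
{2,4,5} --c--> {1,3,4,5}  [new]
{4,5} --a--> {1,2}  [new]
{4,5} --b--> {1,2,3,4}  [seen]
{4,5} --c--> {1,3,4,5}  [seen]
{1,2,3,4} --a--> {1,2,3,4,5}  [seen]
{1,2,3,4} --b--> {1,2,3,4,5}  [seen]
{1,2,3,4} --c--> {1,2,3,4,5}  [seen]
{2,3,4,5} --a--> {1,2,3,4,5}  [seen]
{2,3,4,5} --b--> {1,2,3,4}  [seen]
{2,3,4,5} --c--> {1,2,3,4,5}  [seen]
{1,2,3,4,5} --a--> {1,2,3,4,5}  [seen]
{1,2,3,4,5} --b--> {1,2,3,4,5}  [seen]
{1,2,3,4,5} --c--> {1,2,3,4,5}  [seen]
{1,2,3,5} --a--> {1,2,3,4,5}  [seen]
{1,2,3,5} --b--> {1,2,3,4,5}  [seen]
{1,2,3,5} --c--> {1,2,3,4,5}  [seen]
{1,3,4,5} --a--> {1,2,3,4}  [seen]
{1,3,4,5} --b--> {1,2,3,4,5}  [seen]
{1,3,4,5} --c--> {1,2,3,4,5}  [seen]
{1,2} --a--> {1,3,4,5}  [seen]
{1,2} --b--> {1,2,3,4,5}  [seen]
{1,2} --c--> {3,4,5}  [new]
{3,4,5} --a--> {1,2,4}  [new]
{3,4,5} --b--> {1,2,3,4}  [seen]
{3,4,5} --c--> {1,2,3,4,5}  [seen]
{1,2,4} --a--> {1,2,3,4,5}  [seen]
{1,2,4} --b--> {1,2,3,4,5}  [seen]
{1,2,4} --c--> {1,3,4,5}  [seen]
Reachable DFA states: {1}, {1,3,4}, {2,4,5}, {4,5}, {1,2,3,4}, {2,3,4,5}, {1,2,3,4,5}, {1,2,3,5}, {1,3,4,5}, {1,2}, {3,4,5}, {1,2,4}.

12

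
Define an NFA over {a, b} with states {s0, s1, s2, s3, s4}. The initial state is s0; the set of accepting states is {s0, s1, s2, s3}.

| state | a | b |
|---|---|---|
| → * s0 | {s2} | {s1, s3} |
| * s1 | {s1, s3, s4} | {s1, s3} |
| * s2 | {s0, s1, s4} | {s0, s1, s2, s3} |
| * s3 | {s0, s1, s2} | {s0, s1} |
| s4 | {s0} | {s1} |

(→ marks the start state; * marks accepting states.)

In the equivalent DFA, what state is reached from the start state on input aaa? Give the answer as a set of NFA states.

{s0, s1, s2, s3, s4}

Start: {s0}.
δ(s0,a) = {s2}.
Union: {s2}.
After a: {s2}.
δ(s2,a) = {s0, s1, s4}.
Union: {s0, s1, s4}.
After a: {s0, s1, s4}.
δ(s0,a) = {s2}; δ(s1,a) = {s1, s3, s4}; δ(s4,a) = {s0}.
Union: {s0, s1, s2, s3, s4}.
After a: {s0, s1, s2, s3, s4}.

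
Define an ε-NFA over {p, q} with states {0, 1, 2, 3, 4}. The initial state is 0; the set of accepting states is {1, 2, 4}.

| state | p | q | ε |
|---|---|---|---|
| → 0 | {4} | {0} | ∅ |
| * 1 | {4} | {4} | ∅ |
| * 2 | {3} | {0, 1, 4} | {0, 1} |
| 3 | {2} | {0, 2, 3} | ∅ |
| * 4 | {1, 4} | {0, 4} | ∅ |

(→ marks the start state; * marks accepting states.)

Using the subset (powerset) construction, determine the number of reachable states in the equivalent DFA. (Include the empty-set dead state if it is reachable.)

4

Start state of the DFA: {0} (ε-closure of the NFA start).
{0} --p--> {4}  [new]
{0} --q--> {0}  [seen]
{4} --p--> {1, 4}  [new]
{4} --q--> {0, 4}  [new]
{1, 4} --p--> {1, 4}  [seen]
{1, 4} --q--> {0, 4}  [seen]
{0, 4} --p--> {1, 4}  [seen]
{0, 4} --q--> {0, 4}  [seen]
Reachable DFA states: {0}, {4}, {1, 4}, {0, 4}.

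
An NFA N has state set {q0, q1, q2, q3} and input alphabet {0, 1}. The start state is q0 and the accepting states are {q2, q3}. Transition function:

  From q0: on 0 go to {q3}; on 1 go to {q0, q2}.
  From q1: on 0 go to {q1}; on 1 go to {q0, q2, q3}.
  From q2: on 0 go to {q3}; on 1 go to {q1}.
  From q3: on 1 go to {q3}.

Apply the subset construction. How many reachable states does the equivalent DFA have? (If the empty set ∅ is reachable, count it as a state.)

Start state of the DFA: {q0}.
{q0} --0--> {q3}  [new]
{q0} --1--> {q0, q2}  [new]
{q3} --0--> ∅  [new]
{q3} --1--> {q3}  [seen]
{q0, q2} --0--> {q3}  [seen]
{q0, q2} --1--> {q0, q1, q2}  [new]
∅ --0--> ∅  [seen]
∅ --1--> ∅  [seen]
{q0, q1, q2} --0--> {q1, q3}  [new]
{q0, q1, q2} --1--> {q0, q1, q2, q3}  [new]
{q1, q3} --0--> {q1}  [new]
{q1, q3} --1--> {q0, q2, q3}  [new]
{q0, q1, q2, q3} --0--> {q1, q3}  [seen]
{q0, q1, q2, q3} --1--> {q0, q1, q2, q3}  [seen]
{q1} --0--> {q1}  [seen]
{q1} --1--> {q0, q2, q3}  [seen]
{q0, q2, q3} --0--> {q3}  [seen]
{q0, q2, q3} --1--> {q0, q1, q2, q3}  [seen]
Reachable DFA states: {q0}, {q3}, {q0, q2}, ∅, {q0, q1, q2}, {q1, q3}, {q0, q1, q2, q3}, {q1}, {q0, q2, q3}.

9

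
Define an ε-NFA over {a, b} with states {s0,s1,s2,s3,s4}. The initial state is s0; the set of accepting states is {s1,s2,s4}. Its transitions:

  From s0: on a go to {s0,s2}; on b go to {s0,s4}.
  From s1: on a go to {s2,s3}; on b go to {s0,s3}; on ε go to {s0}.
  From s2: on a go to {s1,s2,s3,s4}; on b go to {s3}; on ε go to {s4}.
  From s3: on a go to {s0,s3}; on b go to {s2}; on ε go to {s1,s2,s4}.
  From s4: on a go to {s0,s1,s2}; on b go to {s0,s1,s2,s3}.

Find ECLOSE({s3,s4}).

{s0,s1,s2,s3,s4}

Begin with {s3,s4}.
s3 →ε {s1,s2,s4}; add s1, s2.
s1 →ε {s0}; add s0.
ε-closure = {s0,s1,s2,s3,s4}.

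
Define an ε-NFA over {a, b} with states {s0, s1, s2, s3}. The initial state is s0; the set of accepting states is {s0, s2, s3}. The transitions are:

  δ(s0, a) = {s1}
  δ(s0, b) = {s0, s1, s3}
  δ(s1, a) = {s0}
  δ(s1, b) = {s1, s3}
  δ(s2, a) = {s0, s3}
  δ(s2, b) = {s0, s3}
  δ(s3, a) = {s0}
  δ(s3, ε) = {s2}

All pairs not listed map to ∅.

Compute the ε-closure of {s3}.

Begin with {s3}.
s3 →ε {s2}; add s2.
ε-closure = {s2, s3}.

{s2, s3}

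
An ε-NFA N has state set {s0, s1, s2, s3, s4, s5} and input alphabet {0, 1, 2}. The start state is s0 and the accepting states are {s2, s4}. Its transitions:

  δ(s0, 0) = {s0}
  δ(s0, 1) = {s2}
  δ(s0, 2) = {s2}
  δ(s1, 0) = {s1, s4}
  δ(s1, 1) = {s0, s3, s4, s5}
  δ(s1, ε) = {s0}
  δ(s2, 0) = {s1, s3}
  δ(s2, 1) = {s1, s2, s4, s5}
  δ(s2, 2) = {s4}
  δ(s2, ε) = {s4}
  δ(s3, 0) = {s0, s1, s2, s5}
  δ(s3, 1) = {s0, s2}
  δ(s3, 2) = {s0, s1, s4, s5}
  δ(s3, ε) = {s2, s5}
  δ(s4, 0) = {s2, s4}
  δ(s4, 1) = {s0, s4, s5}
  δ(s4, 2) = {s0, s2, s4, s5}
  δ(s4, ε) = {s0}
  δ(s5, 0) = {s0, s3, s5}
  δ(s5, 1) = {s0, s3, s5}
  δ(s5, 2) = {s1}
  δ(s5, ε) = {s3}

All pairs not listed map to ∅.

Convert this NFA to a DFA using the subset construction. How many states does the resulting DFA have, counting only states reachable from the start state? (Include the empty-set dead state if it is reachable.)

4

Start state of the DFA: {s0} (ε-closure of the NFA start).
{s0} --0--> {s0}  [seen]
{s0} --1--> {s0, s2, s4}  [new]
{s0} --2--> {s0, s2, s4}  [seen]
{s0, s2, s4} --0--> {s0, s1, s2, s3, s4, s5}  [new]
{s0, s2, s4} --1--> {s0, s1, s2, s3, s4, s5}  [seen]
{s0, s2, s4} --2--> {s0, s2, s3, s4, s5}  [new]
{s0, s1, s2, s3, s4, s5} --0--> {s0, s1, s2, s3, s4, s5}  [seen]
{s0, s1, s2, s3, s4, s5} --1--> {s0, s1, s2, s3, s4, s5}  [seen]
{s0, s1, s2, s3, s4, s5} --2--> {s0, s1, s2, s3, s4, s5}  [seen]
{s0, s2, s3, s4, s5} --0--> {s0, s1, s2, s3, s4, s5}  [seen]
{s0, s2, s3, s4, s5} --1--> {s0, s1, s2, s3, s4, s5}  [seen]
{s0, s2, s3, s4, s5} --2--> {s0, s1, s2, s3, s4, s5}  [seen]
Reachable DFA states: {s0}, {s0, s2, s4}, {s0, s1, s2, s3, s4, s5}, {s0, s2, s3, s4, s5}.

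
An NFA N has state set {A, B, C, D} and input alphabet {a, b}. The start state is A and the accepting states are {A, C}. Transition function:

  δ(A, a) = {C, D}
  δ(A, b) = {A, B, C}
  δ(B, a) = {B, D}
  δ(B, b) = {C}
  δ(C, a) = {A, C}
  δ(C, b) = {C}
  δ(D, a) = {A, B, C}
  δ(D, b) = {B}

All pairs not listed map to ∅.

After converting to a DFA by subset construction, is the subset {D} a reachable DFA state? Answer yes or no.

no

Start state of the DFA: {A}.
{A} --a--> {C, D}  [new]
{A} --b--> {A, B, C}  [new]
{C, D} --a--> {A, B, C}  [seen]
{C, D} --b--> {B, C}  [new]
{A, B, C} --a--> {A, B, C, D}  [new]
{A, B, C} --b--> {A, B, C}  [seen]
{B, C} --a--> {A, B, C, D}  [seen]
{B, C} --b--> {C}  [new]
{A, B, C, D} --a--> {A, B, C, D}  [seen]
{A, B, C, D} --b--> {A, B, C}  [seen]
{C} --a--> {A, C}  [new]
{C} --b--> {C}  [seen]
{A, C} --a--> {A, C, D}  [new]
{A, C} --b--> {A, B, C}  [seen]
{A, C, D} --a--> {A, B, C, D}  [seen]
{A, C, D} --b--> {A, B, C}  [seen]
Reachable DFA states: {A}, {C, D}, {A, B, C}, {B, C}, {A, B, C, D}, {C}, {A, C}, {A, C, D}.
{D} is not among them.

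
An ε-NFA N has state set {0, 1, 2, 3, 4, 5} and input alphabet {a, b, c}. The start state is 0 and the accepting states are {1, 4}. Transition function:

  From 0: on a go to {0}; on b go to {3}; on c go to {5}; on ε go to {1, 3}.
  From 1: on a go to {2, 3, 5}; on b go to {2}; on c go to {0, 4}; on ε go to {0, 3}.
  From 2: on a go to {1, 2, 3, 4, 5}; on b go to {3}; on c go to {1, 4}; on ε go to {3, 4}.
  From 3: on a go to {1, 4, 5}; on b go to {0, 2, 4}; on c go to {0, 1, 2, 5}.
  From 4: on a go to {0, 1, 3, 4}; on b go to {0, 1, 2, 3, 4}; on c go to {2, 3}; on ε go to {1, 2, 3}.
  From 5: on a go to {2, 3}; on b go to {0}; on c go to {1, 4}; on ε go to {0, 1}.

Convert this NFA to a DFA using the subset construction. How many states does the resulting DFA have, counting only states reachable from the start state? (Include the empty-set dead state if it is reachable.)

3

Start state of the DFA: {0, 1, 3} (ε-closure of the NFA start).
{0, 1, 3} --a--> {0, 1, 2, 3, 4, 5}  [new]
{0, 1, 3} --b--> {0, 1, 2, 3, 4}  [new]
{0, 1, 3} --c--> {0, 1, 2, 3, 4, 5}  [seen]
{0, 1, 2, 3, 4, 5} --a--> {0, 1, 2, 3, 4, 5}  [seen]
{0, 1, 2, 3, 4, 5} --b--> {0, 1, 2, 3, 4}  [seen]
{0, 1, 2, 3, 4, 5} --c--> {0, 1, 2, 3, 4, 5}  [seen]
{0, 1, 2, 3, 4} --a--> {0, 1, 2, 3, 4, 5}  [seen]
{0, 1, 2, 3, 4} --b--> {0, 1, 2, 3, 4}  [seen]
{0, 1, 2, 3, 4} --c--> {0, 1, 2, 3, 4, 5}  [seen]
Reachable DFA states: {0, 1, 3}, {0, 1, 2, 3, 4, 5}, {0, 1, 2, 3, 4}.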